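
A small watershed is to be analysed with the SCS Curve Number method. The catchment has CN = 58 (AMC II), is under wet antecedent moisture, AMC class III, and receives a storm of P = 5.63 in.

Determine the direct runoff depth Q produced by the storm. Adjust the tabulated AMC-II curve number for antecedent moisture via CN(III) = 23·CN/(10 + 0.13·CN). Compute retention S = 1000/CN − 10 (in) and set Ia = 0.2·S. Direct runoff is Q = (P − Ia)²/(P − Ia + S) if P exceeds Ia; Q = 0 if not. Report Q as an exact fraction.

Q = 111236257441/36252850700 in ≈ 3.068 in

CN(III) from CN(II)=58: (23·58)/(10 + 0.13·58) = 66700/877 ≈ 76.055
Max retention: S = 1000/(66700/877) − 10 = 2100/667 in (≈ 3.148 in)
Ia = 0.2·(2100/667) = 420/667 in ≈ 0.630 in
P − Ia = 5.630 − 0.630 = 333521/66700 ≈ 5.000 in (> 0, runoff occurs)
Runoff Q = (P−Ia)²/(P−Ia+S) = (5.000)²/(5.000+3.148) = 111236257441/36252850700 ≈ 3.068 in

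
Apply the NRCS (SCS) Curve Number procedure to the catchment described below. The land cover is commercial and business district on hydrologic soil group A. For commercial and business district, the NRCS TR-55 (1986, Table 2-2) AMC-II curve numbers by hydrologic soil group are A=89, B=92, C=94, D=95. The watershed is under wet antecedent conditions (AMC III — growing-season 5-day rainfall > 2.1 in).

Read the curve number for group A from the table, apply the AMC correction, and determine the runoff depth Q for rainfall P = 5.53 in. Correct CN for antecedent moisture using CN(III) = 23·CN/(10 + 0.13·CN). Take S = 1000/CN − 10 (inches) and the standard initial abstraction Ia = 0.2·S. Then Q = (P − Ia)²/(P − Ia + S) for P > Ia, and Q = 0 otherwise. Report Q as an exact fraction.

Q = 1232080020081/249732157700 in ≈ 4.934 in

NRCS table: commercial and business district, soil group A → CN(II) = 89
CN(III) from CN(II)=89: (23·89)/(10 + 0.13·89) = 204700/2157 ≈ 94.900
S = 1000/(204700/2157) − 10 = 1100/2047 in ≈ 0.537 in
Ia = 0.2S: 0.2·0.537 = 0.107 in (exactly 220/2047)
Excess rainfall: 5.530 − 0.107 = 5.423 in; P > Ia so Q > 0
Runoff Q = (P−Ia)²/(P−Ia+S) = (5.423)²/(5.423+0.537) = 1232080020081/249732157700 ≈ 4.934 in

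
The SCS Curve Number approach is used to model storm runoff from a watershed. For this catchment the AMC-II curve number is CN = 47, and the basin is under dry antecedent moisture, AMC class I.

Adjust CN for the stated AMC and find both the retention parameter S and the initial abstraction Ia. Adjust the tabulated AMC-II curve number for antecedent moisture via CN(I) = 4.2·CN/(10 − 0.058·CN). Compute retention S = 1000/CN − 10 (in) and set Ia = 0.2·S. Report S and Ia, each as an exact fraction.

Dry (AMC I): CN(I) = 4.2·47/(10 − 0.058·47) = (987/5)/(3637/500) = 98700/3637 ≈ 27.138
Max retention: S = 1000/(98700/3637) − 10 = 26500/987 in (≈ 26.849 in)
Ia = 0.2·(26500/987) = 5300/987 in ≈ 5.370 in

S = 26500/987 in ≈ 26.849 in; Ia = 5300/987 in ≈ 5.370 in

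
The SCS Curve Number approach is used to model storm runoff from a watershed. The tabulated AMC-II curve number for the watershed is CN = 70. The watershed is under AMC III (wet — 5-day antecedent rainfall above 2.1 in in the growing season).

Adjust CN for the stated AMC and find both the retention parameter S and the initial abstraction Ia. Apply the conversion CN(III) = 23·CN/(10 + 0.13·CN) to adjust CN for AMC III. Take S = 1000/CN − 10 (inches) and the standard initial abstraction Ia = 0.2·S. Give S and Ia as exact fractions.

Adjust CN=70 to AMC III: 23·70/(10 + 0.13·70) → 1610 ÷ (191/10) = 16100/191 ≈ 84.293
Retention S: 1000/CN − 10 with CN=84.293 → S = 300/161 ≈ 1.863 in
Ia = 0.2S: 0.2·1.863 = 0.373 in (exactly 60/161)

S = 300/161 in ≈ 1.863 in; Ia = 60/161 in ≈ 0.373 in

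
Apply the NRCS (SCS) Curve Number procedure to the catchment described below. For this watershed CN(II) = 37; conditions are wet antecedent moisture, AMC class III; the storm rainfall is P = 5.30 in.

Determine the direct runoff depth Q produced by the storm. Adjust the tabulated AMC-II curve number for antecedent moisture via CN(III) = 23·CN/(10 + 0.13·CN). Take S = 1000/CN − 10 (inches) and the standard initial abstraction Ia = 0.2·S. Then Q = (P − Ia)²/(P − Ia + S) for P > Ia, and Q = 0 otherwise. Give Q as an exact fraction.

Wet (AMC III): CN(III) = 23·37/(10 + 0.13·37) = 851/(1481/100) = 85100/1481 ≈ 57.461
S = 1000/(85100/1481) − 10 = 6300/851 in ≈ 7.403 in
Ia = 0.2·(6300/851) = 1260/851 in ≈ 1.481 in
Excess rainfall: 5.300 − 1.481 = 3.819 in; P > Ia so Q > 0
Runoff Q = (P−Ia)²/(P−Ia+S) = (3.819)²/(3.819+7.403) = 1056445009/812730530 ≈ 1.300 in

Q = 1056445009/812730530 in ≈ 1.300 in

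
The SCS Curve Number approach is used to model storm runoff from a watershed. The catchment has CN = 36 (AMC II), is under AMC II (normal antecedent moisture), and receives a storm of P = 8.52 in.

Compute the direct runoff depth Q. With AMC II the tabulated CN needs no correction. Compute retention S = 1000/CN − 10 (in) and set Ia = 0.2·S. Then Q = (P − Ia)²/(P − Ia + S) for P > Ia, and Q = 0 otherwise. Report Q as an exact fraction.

Q = 1247689/1151325 in ≈ 1.084 in

CN(II) = 36; AMC II needs no correction.
Max retention: S = 1000/36 − 10 = 160/9 in (≈ 17.778 in)
Initial abstraction Ia = S/5 = (160/9)/5 = 32/9 ≈ 3.556 in
Since P=8.520 > Ia=3.556: effective rainfall P−Ia = 1117/225 in
Runoff Q = (P−Ia)²/(P−Ia+S) = (4.964)²/(4.964+17.778) = 1247689/1151325 ≈ 1.084 in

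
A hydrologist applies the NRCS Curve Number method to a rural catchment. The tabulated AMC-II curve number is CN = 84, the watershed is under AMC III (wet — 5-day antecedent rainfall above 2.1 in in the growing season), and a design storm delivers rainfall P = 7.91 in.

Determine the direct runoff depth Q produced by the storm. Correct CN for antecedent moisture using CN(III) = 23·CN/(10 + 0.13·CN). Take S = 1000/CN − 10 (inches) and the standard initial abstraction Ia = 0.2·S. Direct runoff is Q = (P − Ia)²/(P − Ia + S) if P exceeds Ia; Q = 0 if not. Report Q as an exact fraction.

Q = 139915646809/19998759900 in ≈ 6.996 in

Wet (AMC III): CN(III) = 23·84/(10 + 0.13·84) = 1932/(523/25) = 48300/523 ≈ 92.352
Retention S: 1000/CN − 10 with CN=92.352 → S = 400/483 ≈ 0.828 in
Ia = 0.2S: 0.2·0.828 = 0.166 in (exactly 80/483)
P − Ia = 7.910 − 0.166 = 374053/48300 ≈ 7.744 in (> 0, runoff occurs)
Runoff Q = (P−Ia)²/(P−Ia+S) = (7.744)²/(7.744+0.828) = 139915646809/19998759900 ≈ 6.996 in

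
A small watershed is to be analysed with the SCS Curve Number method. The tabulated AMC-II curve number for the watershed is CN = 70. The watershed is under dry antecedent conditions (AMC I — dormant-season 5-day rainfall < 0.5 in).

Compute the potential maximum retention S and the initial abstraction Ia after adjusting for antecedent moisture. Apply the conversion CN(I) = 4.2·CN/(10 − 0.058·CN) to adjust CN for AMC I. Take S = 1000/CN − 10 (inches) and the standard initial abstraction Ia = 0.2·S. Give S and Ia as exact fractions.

S = 500/49 in ≈ 10.204 in; Ia = 100/49 in ≈ 2.041 in

Dry (AMC I): CN(I) = 4.2·70/(10 − 0.058·70) = 294/(297/50) = 4900/99 ≈ 49.495
S = 1000/(4900/99) − 10 = 500/49 in ≈ 10.204 in
Initial abstraction Ia = S/5 = (500/49)/5 = 100/49 ≈ 2.041 in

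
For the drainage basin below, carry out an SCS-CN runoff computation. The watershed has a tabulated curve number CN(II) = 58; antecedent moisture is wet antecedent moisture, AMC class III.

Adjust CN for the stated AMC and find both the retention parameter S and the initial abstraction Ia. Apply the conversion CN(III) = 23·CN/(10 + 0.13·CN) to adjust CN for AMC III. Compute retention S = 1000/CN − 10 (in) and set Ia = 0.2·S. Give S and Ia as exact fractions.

CN(III) from CN(II)=58: (23·58)/(10 + 0.13·58) = 66700/877 ≈ 76.055
S = 1000/(66700/877) − 10 = 2100/667 in ≈ 3.148 in
Initial abstraction Ia = S/5 = (2100/667)/5 = 420/667 ≈ 0.630 in

S = 2100/667 in ≈ 3.148 in; Ia = 420/667 in ≈ 0.630 in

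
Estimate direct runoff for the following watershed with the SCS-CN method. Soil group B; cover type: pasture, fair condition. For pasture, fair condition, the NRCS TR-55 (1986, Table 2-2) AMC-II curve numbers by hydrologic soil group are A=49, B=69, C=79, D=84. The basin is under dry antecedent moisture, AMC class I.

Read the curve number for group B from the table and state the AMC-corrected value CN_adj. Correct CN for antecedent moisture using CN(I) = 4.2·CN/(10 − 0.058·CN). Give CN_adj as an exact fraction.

NRCS table: pasture, fair condition, soil group B → CN(II) = 69
Adjust CN=69 to AMC I: 4.2·69/(10 − 0.058·69) → (1449/5) ÷ (2999/500) = 144900/2999 ≈ 48.316

CN_adj = 144900/2999 ≈ 48.316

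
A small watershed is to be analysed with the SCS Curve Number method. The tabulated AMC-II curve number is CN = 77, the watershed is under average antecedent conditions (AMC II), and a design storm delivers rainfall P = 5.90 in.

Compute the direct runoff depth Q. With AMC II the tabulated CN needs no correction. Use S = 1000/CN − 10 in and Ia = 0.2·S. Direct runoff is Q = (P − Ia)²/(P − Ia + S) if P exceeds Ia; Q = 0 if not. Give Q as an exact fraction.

Q = 16670889/4914910 in ≈ 3.392 in

CN(II) = 77; AMC II needs no correction.
Retention S: 1000/CN − 10 with CN=77.000 → S = 230/77 ≈ 2.987 in
Initial abstraction Ia = S/5 = (230/77)/5 = 46/77 ≈ 0.597 in
P − Ia = 5.900 − 0.597 = 4083/770 ≈ 5.303 in (> 0, runoff occurs)
Q: (4083/770)² ÷ (6383/770) = 16670889/4914910 in (≈ 3.392 in)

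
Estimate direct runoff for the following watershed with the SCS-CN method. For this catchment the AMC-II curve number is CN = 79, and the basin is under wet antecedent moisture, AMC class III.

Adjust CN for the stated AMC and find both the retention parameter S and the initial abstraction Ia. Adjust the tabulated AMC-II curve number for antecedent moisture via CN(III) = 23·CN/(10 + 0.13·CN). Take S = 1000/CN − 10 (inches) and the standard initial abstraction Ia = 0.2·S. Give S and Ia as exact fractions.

S = 2100/1817 in ≈ 1.156 in; Ia = 420/1817 in ≈ 0.231 in

CN(III) from CN(II)=79: (23·79)/(10 + 0.13·79) = 181700/2027 ≈ 89.640
S = 1000/(181700/2027) − 10 = 2100/1817 in ≈ 1.156 in
Ia = 0.2S: 0.2·1.156 = 0.231 in (exactly 420/1817)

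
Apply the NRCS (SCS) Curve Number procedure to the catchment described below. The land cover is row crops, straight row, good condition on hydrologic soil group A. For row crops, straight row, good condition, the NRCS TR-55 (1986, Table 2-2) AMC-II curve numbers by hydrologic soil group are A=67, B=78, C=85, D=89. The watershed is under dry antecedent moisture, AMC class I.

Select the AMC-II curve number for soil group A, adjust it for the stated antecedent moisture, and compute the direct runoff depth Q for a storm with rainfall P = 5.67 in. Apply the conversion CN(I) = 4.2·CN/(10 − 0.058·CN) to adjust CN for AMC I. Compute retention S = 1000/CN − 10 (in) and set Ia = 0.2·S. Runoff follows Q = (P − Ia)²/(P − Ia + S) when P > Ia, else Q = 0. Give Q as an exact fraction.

Q = 24311981929/33107788700 in ≈ 0.734 in

NRCS table: row crops, straight row, good condition, soil group A → CN(II) = 67
Dry (AMC I): CN(I) = 4.2·67/(10 − 0.058·67) = (1407/5)/(3057/500) = 46900/1019 ≈ 46.026
Max retention: S = 1000/(46900/1019) − 10 = 5500/469 in (≈ 11.727 in)
Ia = 0.2·(5500/469) = 1100/469 in ≈ 2.345 in
Since P=5.670 > Ia=2.345: effective rainfall P−Ia = 155923/46900 in
Q: (155923/46900)² ÷ (705923/46900) = 24311981929/33107788700 in (≈ 0.734 in)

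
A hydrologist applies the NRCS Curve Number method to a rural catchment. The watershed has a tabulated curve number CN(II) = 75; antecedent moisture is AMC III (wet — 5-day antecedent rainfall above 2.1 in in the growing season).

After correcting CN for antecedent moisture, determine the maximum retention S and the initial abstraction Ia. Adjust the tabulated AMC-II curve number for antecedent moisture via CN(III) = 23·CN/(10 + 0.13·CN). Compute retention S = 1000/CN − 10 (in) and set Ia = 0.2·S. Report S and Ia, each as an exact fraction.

S = 100/69 in ≈ 1.449 in; Ia = 20/69 in ≈ 0.290 in

Adjust CN=75 to AMC III: 23·75/(10 + 0.13·75) → 1725 ÷ (79/4) = 6900/79 ≈ 87.342
Max retention: S = 1000/(6900/79) − 10 = 100/69 in (≈ 1.449 in)
Initial abstraction Ia = S/5 = (100/69)/5 = 20/69 ≈ 0.290 in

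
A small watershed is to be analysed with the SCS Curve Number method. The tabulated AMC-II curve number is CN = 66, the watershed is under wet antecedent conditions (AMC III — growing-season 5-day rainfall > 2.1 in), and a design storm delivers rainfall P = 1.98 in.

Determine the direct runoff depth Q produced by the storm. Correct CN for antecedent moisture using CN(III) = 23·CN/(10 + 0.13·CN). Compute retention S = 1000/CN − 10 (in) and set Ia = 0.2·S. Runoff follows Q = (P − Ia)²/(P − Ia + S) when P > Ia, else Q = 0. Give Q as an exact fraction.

Adjust CN=66 to AMC III: 23·66/(10 + 0.13·66) → 1518 ÷ (929/50) = 75900/929 ≈ 81.701
Retention S: 1000/CN − 10 with CN=81.701 → S = 1700/759 ≈ 2.240 in
Initial abstraction Ia = S/5 = (1700/759)/5 = 340/759 ≈ 0.448 in
Excess rainfall: 1.980 − 0.448 = 1.532 in; P > Ia so Q > 0
Q = (58141/37950)²/((58141/37950) + 1700/759) = (3380375881/1440202500)/(143141/37950) = 3380375881/5432200950 in ≈ 0.622 in

Q = 3380375881/5432200950 in ≈ 0.622 in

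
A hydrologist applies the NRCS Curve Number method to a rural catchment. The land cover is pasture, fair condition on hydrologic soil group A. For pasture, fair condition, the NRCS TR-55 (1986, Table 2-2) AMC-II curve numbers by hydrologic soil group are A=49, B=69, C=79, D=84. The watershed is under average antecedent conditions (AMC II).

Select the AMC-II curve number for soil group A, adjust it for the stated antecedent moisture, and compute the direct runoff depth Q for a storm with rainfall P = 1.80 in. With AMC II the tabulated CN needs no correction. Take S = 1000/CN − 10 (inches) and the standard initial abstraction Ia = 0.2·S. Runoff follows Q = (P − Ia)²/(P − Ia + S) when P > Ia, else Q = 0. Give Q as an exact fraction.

NRCS table: pasture, fair condition, soil group A → CN(II) = 49
Average conditions: CN = 49 (no AMC adjustment).
S = 1000/49 − 10 = 510/49 in ≈ 10.408 in
Ia = 0.2S: 0.2·10.408 = 2.082 in (exactly 102/49)
P = 1.800 ≤ Ia = 2.082 in: entire storm abstracted, Q = 0.

Q = 0 in ≈ 0.000 in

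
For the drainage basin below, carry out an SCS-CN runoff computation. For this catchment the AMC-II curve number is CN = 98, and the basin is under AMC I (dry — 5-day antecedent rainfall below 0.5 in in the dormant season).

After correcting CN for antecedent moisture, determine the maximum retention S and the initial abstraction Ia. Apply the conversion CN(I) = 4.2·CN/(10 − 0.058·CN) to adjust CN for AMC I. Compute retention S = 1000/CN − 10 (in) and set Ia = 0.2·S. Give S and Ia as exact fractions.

S = 500/1029 in ≈ 0.486 in; Ia = 100/1029 in ≈ 0.097 in

Adjust CN=98 to AMC I: 4.2·98/(10 − 0.058·98) → (2058/5) ÷ (1079/250) = 102900/1079 ≈ 95.366
Max retention: S = 1000/(102900/1079) − 10 = 500/1029 in (≈ 0.486 in)
Initial abstraction Ia = S/5 = (500/1029)/5 = 100/1029 ≈ 0.097 in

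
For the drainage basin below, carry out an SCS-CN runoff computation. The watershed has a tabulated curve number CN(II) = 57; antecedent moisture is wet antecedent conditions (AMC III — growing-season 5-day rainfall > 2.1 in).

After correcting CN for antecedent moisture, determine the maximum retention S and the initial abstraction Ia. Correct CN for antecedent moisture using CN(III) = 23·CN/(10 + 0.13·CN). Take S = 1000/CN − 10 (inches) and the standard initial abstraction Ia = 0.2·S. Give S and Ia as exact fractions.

Adjust CN=57 to AMC III: 23·57/(10 + 0.13·57) → 1311 ÷ (1741/100) = 131100/1741 ≈ 75.302
Max retention: S = 1000/(131100/1741) − 10 = 4300/1311 in (≈ 3.280 in)
Ia = 0.2·(4300/1311) = 860/1311 in ≈ 0.656 in

S = 4300/1311 in ≈ 3.280 in; Ia = 860/1311 in ≈ 0.656 in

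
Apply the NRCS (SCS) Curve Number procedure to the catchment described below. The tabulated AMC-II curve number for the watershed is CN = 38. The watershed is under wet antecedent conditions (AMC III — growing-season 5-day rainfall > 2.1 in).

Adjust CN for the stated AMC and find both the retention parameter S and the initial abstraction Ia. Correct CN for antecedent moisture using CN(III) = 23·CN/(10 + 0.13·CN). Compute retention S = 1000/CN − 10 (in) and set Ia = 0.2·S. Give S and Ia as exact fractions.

S = 3100/437 in ≈ 7.094 in; Ia = 620/437 in ≈ 1.419 in

Wet (AMC III): CN(III) = 23·38/(10 + 0.13·38) = 874/(747/50) = 43700/747 ≈ 58.501
Max retention: S = 1000/(43700/747) − 10 = 3100/437 in (≈ 7.094 in)
Initial abstraction Ia = S/5 = (3100/437)/5 = 620/437 ≈ 1.419 in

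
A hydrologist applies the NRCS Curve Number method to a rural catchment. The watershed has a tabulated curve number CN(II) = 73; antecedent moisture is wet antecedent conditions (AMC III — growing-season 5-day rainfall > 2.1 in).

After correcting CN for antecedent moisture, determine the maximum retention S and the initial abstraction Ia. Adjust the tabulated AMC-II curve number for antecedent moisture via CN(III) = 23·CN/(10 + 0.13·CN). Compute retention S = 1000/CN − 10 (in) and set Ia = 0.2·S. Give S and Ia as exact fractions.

S = 2700/1679 in ≈ 1.608 in; Ia = 540/1679 in ≈ 0.322 in

Wet (AMC III): CN(III) = 23·73/(10 + 0.13·73) = 1679/(1949/100) = 167900/1949 ≈ 86.147
S = 1000/(167900/1949) − 10 = 2700/1679 in ≈ 1.608 in
Ia = 0.2·(2700/1679) = 540/1679 in ≈ 0.322 in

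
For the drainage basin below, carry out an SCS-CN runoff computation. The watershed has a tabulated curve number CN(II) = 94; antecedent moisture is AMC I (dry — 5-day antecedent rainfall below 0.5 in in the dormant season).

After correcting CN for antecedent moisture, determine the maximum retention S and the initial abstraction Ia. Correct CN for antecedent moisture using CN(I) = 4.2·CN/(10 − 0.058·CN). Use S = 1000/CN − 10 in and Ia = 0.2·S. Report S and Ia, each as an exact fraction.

CN(I) from CN(II)=94: (4.2·94)/(10 − 0.058·94) = 32900/379 ≈ 86.807
Retention S: 1000/CN − 10 with CN=86.807 → S = 500/329 ≈ 1.520 in
Ia = 0.2·(500/329) = 100/329 in ≈ 0.304 in

S = 500/329 in ≈ 1.520 in; Ia = 100/329 in ≈ 0.304 in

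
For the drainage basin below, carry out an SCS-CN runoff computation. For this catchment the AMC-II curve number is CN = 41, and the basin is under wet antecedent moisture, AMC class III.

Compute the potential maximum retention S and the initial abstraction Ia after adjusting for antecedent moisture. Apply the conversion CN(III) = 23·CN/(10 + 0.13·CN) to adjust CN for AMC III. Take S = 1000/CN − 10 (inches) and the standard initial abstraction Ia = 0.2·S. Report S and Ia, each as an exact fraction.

S = 5900/943 in ≈ 6.257 in; Ia = 1180/943 in ≈ 1.251 in

CN(III) from CN(II)=41: (23·41)/(10 + 0.13·41) = 94300/1533 ≈ 61.513
S = 1000/(94300/1533) − 10 = 5900/943 in ≈ 6.257 in
Ia = 0.2·(5900/943) = 1180/943 in ≈ 1.251 in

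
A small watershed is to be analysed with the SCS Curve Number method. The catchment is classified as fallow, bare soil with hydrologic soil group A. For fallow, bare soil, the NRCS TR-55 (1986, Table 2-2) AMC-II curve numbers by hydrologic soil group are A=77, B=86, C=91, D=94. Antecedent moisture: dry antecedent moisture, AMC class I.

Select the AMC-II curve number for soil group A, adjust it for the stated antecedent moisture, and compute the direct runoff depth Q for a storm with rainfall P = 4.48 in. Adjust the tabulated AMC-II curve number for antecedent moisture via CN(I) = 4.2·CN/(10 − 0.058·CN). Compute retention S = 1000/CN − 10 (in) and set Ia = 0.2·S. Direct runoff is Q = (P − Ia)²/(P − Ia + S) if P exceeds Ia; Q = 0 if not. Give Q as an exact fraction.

NRCS table: fallow, bare soil, soil group A → CN(II) = 77
CN(I) from CN(II)=77: (4.2·77)/(10 − 0.058·77) = 161700/2767 ≈ 58.439
S = 1000/(161700/2767) − 10 = 11500/1617 in ≈ 7.112 in
Ia = 0.2S: 0.2·7.112 = 1.422 in (exactly 2300/1617)
Since P=4.480 > Ia=1.422: effective rainfall P−Ia = 123604/40425 in
Q: (123604/40425)² ÷ (411104/40425) = 954871801/1038679950 in (≈ 0.919 in)

Q = 954871801/1038679950 in ≈ 0.919 in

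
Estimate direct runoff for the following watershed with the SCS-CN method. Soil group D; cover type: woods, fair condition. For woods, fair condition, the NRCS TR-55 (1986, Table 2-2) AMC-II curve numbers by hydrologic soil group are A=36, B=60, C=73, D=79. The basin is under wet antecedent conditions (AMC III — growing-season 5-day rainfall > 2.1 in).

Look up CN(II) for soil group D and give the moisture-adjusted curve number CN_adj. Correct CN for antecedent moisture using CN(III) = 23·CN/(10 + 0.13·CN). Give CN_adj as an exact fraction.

CN_adj = 181700/2027 ≈ 89.640

NRCS table: woods, fair condition, soil group D → CN(II) = 79
Adjust CN=79 to AMC III: 23·79/(10 + 0.13·79) → 1817 ÷ (2027/100) = 181700/2027 ≈ 89.640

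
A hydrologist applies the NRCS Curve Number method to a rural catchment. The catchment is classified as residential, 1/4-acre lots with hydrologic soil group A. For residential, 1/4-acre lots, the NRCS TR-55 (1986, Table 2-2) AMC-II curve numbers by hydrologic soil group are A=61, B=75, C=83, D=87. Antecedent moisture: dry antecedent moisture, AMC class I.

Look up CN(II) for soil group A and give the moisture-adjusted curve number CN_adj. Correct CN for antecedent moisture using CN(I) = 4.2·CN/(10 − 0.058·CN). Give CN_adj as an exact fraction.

CN_adj = 42700/1077 ≈ 39.647

NRCS table: residential, 1/4-acre lots, soil group A → CN(II) = 61
Adjust CN=61 to AMC I: 4.2·61/(10 − 0.058·61) → (1281/5) ÷ (3231/500) = 42700/1077 ≈ 39.647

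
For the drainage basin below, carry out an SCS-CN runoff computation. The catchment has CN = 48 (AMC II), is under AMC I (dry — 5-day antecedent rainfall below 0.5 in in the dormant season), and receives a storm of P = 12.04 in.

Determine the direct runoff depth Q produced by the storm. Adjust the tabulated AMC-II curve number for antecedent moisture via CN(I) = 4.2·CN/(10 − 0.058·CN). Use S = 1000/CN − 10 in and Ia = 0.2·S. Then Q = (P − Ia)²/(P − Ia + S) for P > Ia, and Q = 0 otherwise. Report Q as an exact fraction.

Q = 117462244/81054225 in ≈ 1.449 in

Adjust CN=48 to AMC I: 4.2·48/(10 − 0.058·48) → (1008/5) ÷ (902/125) = 12600/451 ≈ 27.938
Retention S: 1000/CN − 10 with CN=27.938 → S = 1625/63 ≈ 25.794 in
Ia = 0.2S: 0.2·25.794 = 5.159 in (exactly 325/63)
P − Ia = 12.040 − 5.159 = 10838/1575 ≈ 6.881 in (> 0, runoff occurs)
Runoff Q = (P−Ia)²/(P−Ia+S) = (6.881)²/(6.881+25.794) = 117462244/81054225 ≈ 1.449 in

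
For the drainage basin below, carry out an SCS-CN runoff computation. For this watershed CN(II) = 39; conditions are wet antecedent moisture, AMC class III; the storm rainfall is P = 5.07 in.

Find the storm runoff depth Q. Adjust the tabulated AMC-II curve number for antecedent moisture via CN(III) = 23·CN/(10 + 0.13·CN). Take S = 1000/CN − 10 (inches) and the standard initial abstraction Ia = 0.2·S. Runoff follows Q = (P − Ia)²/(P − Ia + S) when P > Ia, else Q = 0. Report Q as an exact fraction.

CN(III) from CN(II)=39: (23·39)/(10 + 0.13·39) = 89700/1507 ≈ 59.522
Max retention: S = 1000/(89700/1507) − 10 = 6100/897 in (≈ 6.800 in)
Ia = 0.2·(6100/897) = 1220/897 in ≈ 1.360 in
P − Ia = 5.070 − 1.360 = 332779/89700 ≈ 3.710 in (> 0, runoff occurs)
Runoff Q = (P−Ia)²/(P−Ia+S) = (3.710)²/(3.710+6.800) = 110741862841/84567276300 ≈ 1.310 in

Q = 110741862841/84567276300 in ≈ 1.310 in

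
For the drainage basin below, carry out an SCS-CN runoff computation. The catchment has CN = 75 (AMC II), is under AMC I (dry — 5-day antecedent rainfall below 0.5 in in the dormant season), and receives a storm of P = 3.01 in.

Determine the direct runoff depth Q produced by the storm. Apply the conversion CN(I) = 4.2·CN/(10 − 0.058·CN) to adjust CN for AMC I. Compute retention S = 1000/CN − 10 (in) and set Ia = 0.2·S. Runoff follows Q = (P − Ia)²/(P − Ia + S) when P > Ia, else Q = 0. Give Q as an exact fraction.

Adjust CN=75 to AMC I: 4.2·75/(10 − 0.058·75) → 315 ÷ (113/20) = 6300/113 ≈ 55.752
S = 1000/(6300/113) − 10 = 500/63 in ≈ 7.937 in
Ia = 0.2S: 0.2·7.937 = 1.587 in (exactly 100/63)
Since P=3.010 > Ia=1.587: effective rainfall P−Ia = 8963/6300 in
Runoff Q = (P−Ia)²/(P−Ia+S) = (1.423)²/(1.423+7.937) = 80335369/371466900 ≈ 0.216 in

Q = 80335369/371466900 in ≈ 0.216 in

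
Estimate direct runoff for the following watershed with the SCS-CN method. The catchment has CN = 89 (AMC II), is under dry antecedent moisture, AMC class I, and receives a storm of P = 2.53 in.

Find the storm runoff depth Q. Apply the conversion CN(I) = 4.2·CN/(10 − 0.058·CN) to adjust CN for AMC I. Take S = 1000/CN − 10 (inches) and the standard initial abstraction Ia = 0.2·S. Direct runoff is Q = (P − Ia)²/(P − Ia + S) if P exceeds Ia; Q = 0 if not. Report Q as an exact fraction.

Q = 11969563859/15510270300 in ≈ 0.772 in

CN(I) from CN(II)=89: (4.2·89)/(10 − 0.058·89) = 186900/2419 ≈ 77.263
Retention S: 1000/CN − 10 with CN=77.263 → S = 5500/1869 ≈ 2.943 in
Ia = 0.2S: 0.2·2.943 = 0.589 in (exactly 1100/1869)
P − Ia = 2.530 − 0.589 = 362857/186900 ≈ 1.941 in (> 0, runoff occurs)
Q = (362857/186900)²/((362857/186900) + 5500/1869) = (131665202449/34931610000)/(912857/186900) = 11969563859/15510270300 in ≈ 0.772 in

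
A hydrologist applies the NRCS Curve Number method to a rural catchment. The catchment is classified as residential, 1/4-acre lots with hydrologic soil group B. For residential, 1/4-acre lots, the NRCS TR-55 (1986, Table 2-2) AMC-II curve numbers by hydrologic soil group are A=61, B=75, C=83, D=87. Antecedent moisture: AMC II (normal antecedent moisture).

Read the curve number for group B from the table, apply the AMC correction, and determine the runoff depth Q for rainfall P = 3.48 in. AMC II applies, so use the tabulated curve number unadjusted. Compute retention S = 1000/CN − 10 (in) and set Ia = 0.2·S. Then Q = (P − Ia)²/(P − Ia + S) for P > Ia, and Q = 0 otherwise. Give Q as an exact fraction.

Q = 44521/34575 in ≈ 1.288 in

NRCS table: residential, 1/4-acre lots, soil group B → CN(II) = 75
CN(II) = 75; AMC II needs no correction.
S = 1000/75 − 10 = 10/3 in ≈ 3.333 in
Ia = 0.2·(10/3) = 2/3 in ≈ 0.667 in
P − Ia = 3.480 − 0.667 = 211/75 ≈ 2.813 in (> 0, runoff occurs)
Q = (211/75)²/((211/75) + 10/3) = (44521/5625)/(461/75) = 44521/34575 in ≈ 1.288 in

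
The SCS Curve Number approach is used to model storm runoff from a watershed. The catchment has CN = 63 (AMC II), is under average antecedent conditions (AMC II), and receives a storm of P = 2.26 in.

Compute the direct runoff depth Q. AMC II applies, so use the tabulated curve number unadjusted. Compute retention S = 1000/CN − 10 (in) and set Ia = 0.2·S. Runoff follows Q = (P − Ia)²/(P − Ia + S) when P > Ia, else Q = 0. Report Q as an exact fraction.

Average conditions: CN = 63 (no AMC adjustment).
Retention S: 1000/CN − 10 with CN=63.000 → S = 370/63 ≈ 5.873 in
Ia = 0.2·(370/63) = 74/63 in ≈ 1.175 in
P − Ia = 2.260 − 1.175 = 3419/3150 ≈ 1.085 in (> 0, runoff occurs)
Runoff Q = (P−Ia)²/(P−Ia+S) = (1.085)²/(1.085+5.873) = 11689561/69044850 ≈ 0.169 in

Q = 11689561/69044850 in ≈ 0.169 in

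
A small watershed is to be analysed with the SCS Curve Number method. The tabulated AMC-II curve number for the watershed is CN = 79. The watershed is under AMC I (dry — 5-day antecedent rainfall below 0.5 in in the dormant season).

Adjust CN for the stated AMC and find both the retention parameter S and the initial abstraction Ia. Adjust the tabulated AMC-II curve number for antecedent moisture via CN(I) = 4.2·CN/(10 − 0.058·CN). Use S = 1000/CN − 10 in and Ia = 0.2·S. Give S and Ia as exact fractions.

Adjust CN=79 to AMC I: 4.2·79/(10 − 0.058·79) → (1659/5) ÷ (2709/500) = 7900/129 ≈ 61.240
Max retention: S = 1000/(7900/129) − 10 = 500/79 in (≈ 6.329 in)
Initial abstraction Ia = S/5 = (500/79)/5 = 100/79 ≈ 1.266 in

S = 500/79 in ≈ 6.329 in; Ia = 100/79 in ≈ 1.266 in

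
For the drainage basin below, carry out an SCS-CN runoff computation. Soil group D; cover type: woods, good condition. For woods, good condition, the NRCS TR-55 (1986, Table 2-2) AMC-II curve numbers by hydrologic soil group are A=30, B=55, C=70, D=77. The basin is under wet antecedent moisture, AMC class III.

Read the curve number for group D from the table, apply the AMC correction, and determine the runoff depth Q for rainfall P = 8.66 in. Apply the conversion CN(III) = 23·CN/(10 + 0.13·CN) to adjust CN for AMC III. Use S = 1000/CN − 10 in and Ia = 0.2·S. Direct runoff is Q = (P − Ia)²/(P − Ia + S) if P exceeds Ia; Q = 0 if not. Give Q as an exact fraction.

NRCS table: woods, good condition, soil group D → CN(II) = 77
CN(III) from CN(II)=77: (23·77)/(10 + 0.13·77) = 7700/87 ≈ 88.506
S = 1000/(7700/87) − 10 = 100/77 in ≈ 1.299 in
Ia = 0.2·(100/77) = 20/77 in ≈ 0.260 in
Since P=8.660 > Ia=0.260: effective rainfall P−Ia = 32341/3850 in
Runoff Q = (P−Ia)²/(P−Ia+S) = (8.400)²/(8.400+1.299) = 1045940281/143762850 ≈ 7.275 in

Q = 1045940281/143762850 in ≈ 7.275 in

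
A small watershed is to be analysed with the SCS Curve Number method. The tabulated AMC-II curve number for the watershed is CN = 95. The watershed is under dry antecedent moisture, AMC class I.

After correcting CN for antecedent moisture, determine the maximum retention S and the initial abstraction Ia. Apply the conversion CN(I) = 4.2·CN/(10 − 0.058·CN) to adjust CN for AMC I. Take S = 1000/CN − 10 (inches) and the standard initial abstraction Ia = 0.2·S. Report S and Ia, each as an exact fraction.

S = 500/399 in ≈ 1.253 in; Ia = 100/399 in ≈ 0.251 in

Dry (AMC I): CN(I) = 4.2·95/(10 − 0.058·95) = 399/(449/100) = 39900/449 ≈ 88.864
S = 1000/(39900/449) − 10 = 500/399 in ≈ 1.253 in
Initial abstraction Ia = S/5 = (500/399)/5 = 100/399 ≈ 0.251 in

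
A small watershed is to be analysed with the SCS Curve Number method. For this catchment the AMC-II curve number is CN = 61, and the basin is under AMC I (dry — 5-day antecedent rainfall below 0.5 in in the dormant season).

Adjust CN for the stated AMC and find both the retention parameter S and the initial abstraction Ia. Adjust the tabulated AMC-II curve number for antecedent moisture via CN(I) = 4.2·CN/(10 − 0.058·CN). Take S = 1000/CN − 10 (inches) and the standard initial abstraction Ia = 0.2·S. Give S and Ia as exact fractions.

Dry (AMC I): CN(I) = 4.2·61/(10 − 0.058·61) = (1281/5)/(3231/500) = 42700/1077 ≈ 39.647
Max retention: S = 1000/(42700/1077) − 10 = 6500/427 in (≈ 15.222 in)
Ia = 0.2·(6500/427) = 1300/427 in ≈ 3.044 in

S = 6500/427 in ≈ 15.222 in; Ia = 1300/427 in ≈ 3.044 in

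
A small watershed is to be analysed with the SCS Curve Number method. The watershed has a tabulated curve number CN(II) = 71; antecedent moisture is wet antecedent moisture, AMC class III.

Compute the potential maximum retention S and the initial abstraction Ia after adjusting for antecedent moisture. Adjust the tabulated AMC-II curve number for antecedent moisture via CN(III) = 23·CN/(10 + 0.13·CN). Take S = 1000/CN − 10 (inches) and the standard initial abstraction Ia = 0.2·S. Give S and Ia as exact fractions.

S = 2900/1633 in ≈ 1.776 in; Ia = 580/1633 in ≈ 0.355 in

CN(III) from CN(II)=71: (23·71)/(10 + 0.13·71) = 163300/1923 ≈ 84.919
Max retention: S = 1000/(163300/1923) − 10 = 2900/1633 in (≈ 1.776 in)
Ia = 0.2·(2900/1633) = 580/1633 in ≈ 0.355 in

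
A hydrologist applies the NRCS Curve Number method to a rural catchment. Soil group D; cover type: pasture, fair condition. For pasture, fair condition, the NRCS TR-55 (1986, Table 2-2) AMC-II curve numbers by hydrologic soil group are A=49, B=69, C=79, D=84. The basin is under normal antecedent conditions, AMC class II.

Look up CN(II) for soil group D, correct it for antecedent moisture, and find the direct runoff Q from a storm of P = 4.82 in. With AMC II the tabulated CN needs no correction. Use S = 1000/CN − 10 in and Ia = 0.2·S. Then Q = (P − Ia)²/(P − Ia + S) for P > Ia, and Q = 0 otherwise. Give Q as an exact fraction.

NRCS table: pasture, fair condition, soil group D → CN(II) = 84
Average conditions: CN = 84 (no AMC adjustment).
S = 1000/84 − 10 = 40/21 in ≈ 1.905 in
Initial abstraction Ia = S/5 = (40/21)/5 = 8/21 ≈ 0.381 in
Excess rainfall: 4.820 − 0.381 = 4.439 in; P > Ia so Q > 0
Runoff Q = (P−Ia)²/(P−Ia+S) = (4.439)²/(4.439+1.905) = 21724921/6994050 ≈ 3.106 in

Q = 21724921/6994050 in ≈ 3.106 in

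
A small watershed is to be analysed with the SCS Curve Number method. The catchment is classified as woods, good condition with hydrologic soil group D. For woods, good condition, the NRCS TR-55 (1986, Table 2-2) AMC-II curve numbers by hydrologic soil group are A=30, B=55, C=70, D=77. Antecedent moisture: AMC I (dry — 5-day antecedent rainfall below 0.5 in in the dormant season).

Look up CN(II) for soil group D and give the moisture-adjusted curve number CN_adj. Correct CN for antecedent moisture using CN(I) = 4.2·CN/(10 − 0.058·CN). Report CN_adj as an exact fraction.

NRCS table: woods, good condition, soil group D → CN(II) = 77
Adjust CN=77 to AMC I: 4.2·77/(10 − 0.058·77) → (1617/5) ÷ (2767/500) = 161700/2767 ≈ 58.439

CN_adj = 161700/2767 ≈ 58.439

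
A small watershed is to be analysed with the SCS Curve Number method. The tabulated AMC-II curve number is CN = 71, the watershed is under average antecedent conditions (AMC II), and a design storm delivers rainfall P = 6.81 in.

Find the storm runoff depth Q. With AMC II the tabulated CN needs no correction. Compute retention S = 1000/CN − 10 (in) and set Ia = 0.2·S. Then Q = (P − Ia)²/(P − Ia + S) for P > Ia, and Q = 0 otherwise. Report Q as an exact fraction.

Q = 1810587601/508012100 in ≈ 3.564 in

Average conditions: CN = 71 (no AMC adjustment).
Max retention: S = 1000/71 − 10 = 290/71 in (≈ 4.085 in)
Initial abstraction Ia = S/5 = (290/71)/5 = 58/71 ≈ 0.817 in
Since P=6.810 > Ia=0.817: effective rainfall P−Ia = 42551/7100 in
Q: (42551/7100)² ÷ (71551/7100) = 1810587601/508012100 in (≈ 3.564 in)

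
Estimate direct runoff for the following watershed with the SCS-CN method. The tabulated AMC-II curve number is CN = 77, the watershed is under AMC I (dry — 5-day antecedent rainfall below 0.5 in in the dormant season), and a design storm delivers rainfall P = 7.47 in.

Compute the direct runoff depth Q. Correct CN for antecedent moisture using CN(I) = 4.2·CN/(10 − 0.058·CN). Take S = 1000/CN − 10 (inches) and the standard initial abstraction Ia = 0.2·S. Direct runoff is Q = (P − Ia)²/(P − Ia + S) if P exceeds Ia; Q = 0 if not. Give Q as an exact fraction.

Dry (AMC I): CN(I) = 4.2·77/(10 − 0.058·77) = (1617/5)/(2767/500) = 161700/2767 ≈ 58.439
S = 1000/(161700/2767) − 10 = 11500/1617 in ≈ 7.112 in
Ia = 0.2S: 0.2·7.112 = 1.422 in (exactly 2300/1617)
P − Ia = 7.470 − 1.422 = 977899/161700 ≈ 6.048 in (> 0, runoff occurs)
Runoff Q = (P−Ia)²/(P−Ia+S) = (6.048)²/(6.048+7.112) = 956286454201/344081268300 ≈ 2.779 in

Q = 956286454201/344081268300 in ≈ 2.779 in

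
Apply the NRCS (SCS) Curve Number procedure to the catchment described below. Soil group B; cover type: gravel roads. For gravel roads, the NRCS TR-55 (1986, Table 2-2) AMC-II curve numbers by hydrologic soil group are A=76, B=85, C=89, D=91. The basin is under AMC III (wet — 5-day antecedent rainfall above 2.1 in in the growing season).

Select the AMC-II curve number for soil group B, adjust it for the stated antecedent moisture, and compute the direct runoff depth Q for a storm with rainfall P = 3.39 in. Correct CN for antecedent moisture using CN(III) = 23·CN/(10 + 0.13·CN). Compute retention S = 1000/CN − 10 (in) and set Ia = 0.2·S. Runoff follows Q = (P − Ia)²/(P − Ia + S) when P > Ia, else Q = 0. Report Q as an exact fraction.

NRCS table: gravel roads, soil group B → CN(II) = 85
Adjust CN=85 to AMC III: 23·85/(10 + 0.13·85) → 1955 ÷ (421/20) = 39100/421 ≈ 92.874
S = 1000/(39100/421) − 10 = 300/391 in ≈ 0.767 in
Initial abstraction Ia = S/5 = (300/391)/5 = 60/391 ≈ 0.153 in
Since P=3.390 > Ia=0.153: effective rainfall P−Ia = 126549/39100 in
Q = (126549/39100)²/((126549/39100) + 300/391) = (16014649401/1528810000)/(156549/39100) = 5338216467/2040355300 in ≈ 2.616 in

Q = 5338216467/2040355300 in ≈ 2.616 in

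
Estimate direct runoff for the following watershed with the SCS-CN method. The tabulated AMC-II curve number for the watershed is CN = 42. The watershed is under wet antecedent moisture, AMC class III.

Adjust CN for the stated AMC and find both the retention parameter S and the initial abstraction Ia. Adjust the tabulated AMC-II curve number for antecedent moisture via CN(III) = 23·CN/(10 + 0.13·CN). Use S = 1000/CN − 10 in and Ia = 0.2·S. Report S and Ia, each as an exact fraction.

Adjust CN=42 to AMC III: 23·42/(10 + 0.13·42) → 966 ÷ (773/50) = 48300/773 ≈ 62.484
Max retention: S = 1000/(48300/773) − 10 = 2900/483 in (≈ 6.004 in)
Initial abstraction Ia = S/5 = (2900/483)/5 = 580/483 ≈ 1.201 in

S = 2900/483 in ≈ 6.004 in; Ia = 580/483 in ≈ 1.201 in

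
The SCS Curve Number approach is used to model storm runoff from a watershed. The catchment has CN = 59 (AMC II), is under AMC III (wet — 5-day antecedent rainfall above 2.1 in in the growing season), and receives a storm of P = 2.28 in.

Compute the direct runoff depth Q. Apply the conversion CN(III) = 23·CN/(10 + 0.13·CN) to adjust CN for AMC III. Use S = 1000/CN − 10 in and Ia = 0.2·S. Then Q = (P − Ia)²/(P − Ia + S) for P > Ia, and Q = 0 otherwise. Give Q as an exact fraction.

Adjust CN=59 to AMC III: 23·59/(10 + 0.13·59) → 1357 ÷ (1767/100) = 135700/1767 ≈ 76.797
Max retention: S = 1000/(135700/1767) − 10 = 4100/1357 in (≈ 3.021 in)
Ia = 0.2S: 0.2·3.021 = 0.604 in (exactly 820/1357)
P − Ia = 2.280 − 0.604 = 56849/33925 ≈ 1.676 in (> 0, runoff occurs)
Q = (56849/33925)²/((56849/33925) + 4100/1357) = (3231808801/1150905625)/(159349/33925) = 3231808801/5405914825 in ≈ 0.598 in

Q = 3231808801/5405914825 in ≈ 0.598 in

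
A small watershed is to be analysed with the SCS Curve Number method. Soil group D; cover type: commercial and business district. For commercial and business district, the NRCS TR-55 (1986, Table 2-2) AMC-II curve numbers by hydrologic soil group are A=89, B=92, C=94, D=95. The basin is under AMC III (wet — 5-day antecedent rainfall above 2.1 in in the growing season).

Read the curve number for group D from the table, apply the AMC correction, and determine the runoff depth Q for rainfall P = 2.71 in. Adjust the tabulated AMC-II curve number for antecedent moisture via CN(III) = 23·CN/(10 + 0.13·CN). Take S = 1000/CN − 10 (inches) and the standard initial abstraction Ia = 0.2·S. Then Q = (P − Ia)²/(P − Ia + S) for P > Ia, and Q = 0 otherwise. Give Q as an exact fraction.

NRCS table: commercial and business district, soil group D → CN(II) = 95
Adjust CN=95 to AMC III: 23·95/(10 + 0.13·95) → 2185 ÷ (447/20) = 43700/447 ≈ 97.763
S = 1000/(43700/447) − 10 = 100/437 in ≈ 0.229 in
Ia = 0.2S: 0.2·0.229 = 0.046 in (exactly 20/437)
P − Ia = 2.710 − 0.046 = 116427/43700 ≈ 2.664 in (> 0, runoff occurs)
Q: (116427/43700)² ÷ (126427/43700) = 13555246329/5524859900 in (≈ 2.454 in)

Q = 13555246329/5524859900 in ≈ 2.454 in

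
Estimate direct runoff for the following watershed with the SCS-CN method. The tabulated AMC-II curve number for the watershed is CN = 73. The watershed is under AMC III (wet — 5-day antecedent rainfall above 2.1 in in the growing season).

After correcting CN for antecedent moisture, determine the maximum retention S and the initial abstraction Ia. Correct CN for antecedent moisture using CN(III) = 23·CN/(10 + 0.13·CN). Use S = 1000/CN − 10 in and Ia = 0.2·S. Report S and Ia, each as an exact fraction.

S = 2700/1679 in ≈ 1.608 in; Ia = 540/1679 in ≈ 0.322 in

Adjust CN=73 to AMC III: 23·73/(10 + 0.13·73) → 1679 ÷ (1949/100) = 167900/1949 ≈ 86.147
Max retention: S = 1000/(167900/1949) − 10 = 2700/1679 in (≈ 1.608 in)
Ia = 0.2·(2700/1679) = 540/1679 in ≈ 0.322 in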